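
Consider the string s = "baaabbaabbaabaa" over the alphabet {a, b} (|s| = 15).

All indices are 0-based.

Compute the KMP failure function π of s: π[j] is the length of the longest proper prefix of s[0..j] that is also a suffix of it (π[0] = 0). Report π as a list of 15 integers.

[0, 0, 0, 0, 1, 1, 2, 3, 1, 1, 2, 3, 1, 2, 3]

π[0] = 0
j=1 s[j]='a': π[1]=0 (border '')
j=2 s[j]='a': π[2]=0 (border '')
j=3 s[j]='a': π[3]=0 (border '')
j=4 s[j]='b': π[4]=1 (border 'b')
j=5 s[j]='b': k: 1→0; π[5]=1 (border 'b')
j=6 s[j]='a': π[6]=2 (border 'ba')
j=7 s[j]='a': π[7]=3 (border 'baa')
j=8 s[j]='b': k: 3→0; π[8]=1 (border 'b')
j=9 s[j]='b': k: 1→0; π[9]=1 (border 'b')
j=10 s[j]='a': π[10]=2 (border 'ba')
j=11 s[j]='a': π[11]=3 (border 'baa')
j=12 s[j]='b': k: 3→0; π[12]=1 (border 'b')
j=13 s[j]='a': π[13]=2 (border 'ba')
j=14 s[j]='a': π[14]=3 (border 'baa')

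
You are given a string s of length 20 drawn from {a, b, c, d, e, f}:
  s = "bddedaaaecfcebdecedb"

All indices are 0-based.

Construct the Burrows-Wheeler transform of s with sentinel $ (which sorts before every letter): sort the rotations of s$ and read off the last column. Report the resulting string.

bdaad$efeeeebbdcdadcc

rank  rotation               last
    0  $bddedaaaecfcebdecedb  b
    1  aaaecfcebdecedb$bdded  d
    2  aaecfcebdecedb$bddeda  a
    3  aecfcebdecedb$bddedaa  a
    4  b$bddedaaaecfcebdeced  d
    5  bddedaaaecfcebdecedb$  $
    6  bdecedb$bddedaaaecfce  e
    7  cebdecedb$bddedaaaecf  f
    8  cedb$bddedaaaecfcebde  e
    9  cfcebdecedb$bddedaaae  e
   10  daaaecfcebdecedb$bdde  e
   11  db$bddedaaaecfcebdece  e
   12  ddedaaaecfcebdecedb$b  b
   13  decedb$bddedaaaecfceb  b
   14  dedaaaecfcebdecedb$bd  d
   15  ebdecedb$bddedaaaecfc  c
   16  ecedb$bddedaaaecfcebd  d
   17  ecfcebdecedb$bddedaaa  a
   18  edaaaecfcebdecedb$bdd  d
   19  edb$bddedaaaecfcebdec  c
   20  fcebdecedb$bddedaaaec  c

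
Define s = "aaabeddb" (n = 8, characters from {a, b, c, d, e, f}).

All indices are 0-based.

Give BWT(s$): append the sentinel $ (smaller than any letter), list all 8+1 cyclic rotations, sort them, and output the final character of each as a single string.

rank  rotation   last
    0  $aaabeddb  b
    1  aaabeddb$  $
    2  aabeddb$a  a
    3  abeddb$aa  a
    4  b$aaabedd  d
    5  beddb$aaa  a
    6  db$aaabed  d
    7  ddb$aaabe  e
    8  eddb$aaab  b

b$aadadeb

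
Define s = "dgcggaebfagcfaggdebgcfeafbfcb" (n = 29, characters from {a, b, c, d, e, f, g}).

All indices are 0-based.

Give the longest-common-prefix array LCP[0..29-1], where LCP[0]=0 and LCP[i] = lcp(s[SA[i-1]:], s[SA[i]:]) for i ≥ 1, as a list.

rank | idx | suffix
   0 |   5 | aebfagcfaggdebgcfeafbfcb
   1 |  23 | afbfcb
   2 |   9 | agcfaggdebgcfeafbfcb
   3 |  13 | aggdebgcfeafbfcb
   4 |  28 | b
   5 |   7 | bfagcfaggdebgcfeafbfcb
   6 |  25 | bfcb
   7 |  18 | bgcfeafbfcb
   8 |  27 | cb
   9 |  11 | cfaggdebgcfeafbfcb
  10 |  20 | cfeafbfcb
  11 |   2 | cggaebfagcfaggdebgcfeafbfcb
  12 |  16 | debgcfeafbfcb
  13 |   0 | dgcggaebfagcfaggdebgcfeafbfcb
  14 |  22 | eafbfcb
  15 |   6 | ebfagcfaggdebgcfeafbfcb
  16 |  17 | ebgcfeafbfcb
  17 |   8 | fagcfaggdebgcfeafbfcb
  18 |  12 | faggdebgcfeafbfcb
  19 |  24 | fbfcb
  20 |  26 | fcb
  21 |  21 | feafbfcb
  22 |   4 | gaebfagcfaggdebgcfeafbfcb
  23 |  10 | gcfaggdebgcfeafbfcb
  24 |  19 | gcfeafbfcb
  25 |   1 | gcggaebfagcfaggdebgcfeafbfcb
  26 |  15 | gdebgcfeafbfcb
  27 |   3 | ggaebfagcfaggdebgcfeafbfcb
  28 |  14 | ggdebgcfeafbfcb

SA = [5, 23, 9, 13, 28, 7, 25, 18, 27, 11, 20, 2, 16, 0, 22, 6, 17, 8, 12, 24, 26, 21, 4, 10, 19, 1, 15, 3, 14]
i: (SA[i-1],SA[i]) lcp shared
  1: (5,23) 1 'a'
  2: (23,9) 1 'a'
  3: (9,13) 2 'ag'
  4: (13,28) 0 ''
  5: (28,7) 1 'b'
  6: (7,25) 2 'bf'
  7: (25,18) 1 'b'
  8: (18,27) 0 ''
  9: (27,11) 1 'c'
  10: (11,20) 2 'cf'
  11: (20,2) 1 'c'
  12: (2,16) 0 ''
  13: (16,0) 1 'd'
  14: (0,22) 0 ''
  15: (22,6) 1 'e'
  16: (6,17) 2 'eb'
  17: (17,8) 0 ''
  18: (8,12) 3 'fag'
  19: (12,24) 1 'f'
  20: (24,26) 1 'f'
  21: (26,21) 1 'f'
  22: (21,4) 0 ''
  23: (4,10) 1 'g'
  24: (10,19) 3 'gcf'
  25: (19,1) 2 'gc'
  26: (1,15) 1 'g'
  27: (15,3) 1 'g'
  28: (3,14) 2 'gg'

[0, 1, 1, 2, 0, 1, 2, 1, 0, 1, 2, 1, 0, 1, 0, 1, 2, 0, 3, 1, 1, 1, 0, 1, 3, 2, 1, 1, 2]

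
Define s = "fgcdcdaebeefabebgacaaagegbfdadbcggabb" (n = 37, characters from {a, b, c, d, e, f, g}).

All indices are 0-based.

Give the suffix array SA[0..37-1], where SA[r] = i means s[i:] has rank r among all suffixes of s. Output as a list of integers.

[19, 20, 34, 12, 17, 28, 6, 21, 36, 35, 30, 13, 8, 25, 15, 18, 4, 2, 31, 27, 5, 29, 3, 7, 14, 9, 10, 23, 11, 26, 0, 33, 16, 24, 1, 22, 32]

sorted suffixes:
  #0 SA[0]=19  'aaagegbfdadbcggabb'
  #1 SA[1]=20  'aagegbfdadbcggabb'
  #2 SA[2]=34  'abb'
  #3 SA[3]=12  'abebgacaaagegbfdadbcggabb'
  #4 SA[4]=17  'acaaagegbfdadbcggabb'
  #5 SA[5]=28  'adbcggabb'
  #6 SA[6]=6  'aebeefabebgacaaagegbfdadbcggabb'
  #7 SA[7]=21  'agegbfdadbcggabb'
  #8 SA[8]=36  'b'
  #9 SA[9]=35  'bb'
  #10 SA[10]=30  'bcggabb'
  #11 SA[11]=13  'bebgacaaagegbfdadbcggabb'
  #12 SA[12]=8  'beefabebgacaaagegbfdadbcggabb'
  #13 SA[13]=25  'bfdadbcggabb'
  #14 SA[14]=15  'bgacaaagegbfdadbcggabb'
  #15 SA[15]=18  'caaagegbfdadbcggabb'
  #16 SA[16]=4  'cdaebeefabebgacaaagegbfdadbcggabb'
  #17 SA[17]=2  'cdcdaebeefabebgacaaagegbfdadbcggabb'
  #18 SA[18]=31  'cggabb'
  #19 SA[19]=27  'dadbcggabb'
  #20 SA[20]=5  'daebeefabebgacaaagegbfdadbcggabb'
  #21 SA[21]=29  'dbcggabb'
  #22 SA[22]=3  'dcdaebeefabebgacaaagegbfdadbcggabb'
  #23 SA[23]=7  'ebeefabebgacaaagegbfdadbcggabb'
  #24 SA[24]=14  'ebgacaaagegbfdadbcggabb'
  #25 SA[25]=9  'eefabebgacaaagegbfdadbcggabb'
  #26 SA[26]=10  'efabebgacaaagegbfdadbcggabb'
  #27 SA[27]=23  'egbfdadbcggabb'
  #28 SA[28]=11  'fabebgacaaagegbfdadbcggabb'
  #29 SA[29]=26  'fdadbcggabb'
  #30 SA[30]=0  'fgcdcdaebeefabebgacaaagegbfdadbcggabb'
  #31 SA[31]=33  'gabb'
  #32 SA[32]=16  'gacaaagegbfdadbcggabb'
  #33 SA[33]=24  'gbfdadbcggabb'
  #34 SA[34]=1  'gcdcdaebeefabebgacaaagegbfdadbcggabb'
  #35 SA[35]=22  'gegbfdadbcggabb'
  #36 SA[36]=32  'ggabb'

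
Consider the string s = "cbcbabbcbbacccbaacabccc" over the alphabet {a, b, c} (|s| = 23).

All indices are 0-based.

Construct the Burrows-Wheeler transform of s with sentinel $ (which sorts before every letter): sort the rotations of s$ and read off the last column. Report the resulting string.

rank  rotation                  last
    0  $cbcbabbcbbacccbaacabccc  c
    1  aacabccc$cbcbabbcbbacccb  b
    2  abbcbbacccbaacabccc$cbcb  b
    3  abccc$cbcbabbcbbacccbaac  c
    4  acabccc$cbcbabbcbbacccba  a
    5  acccbaacabccc$cbcbabbcbb  b
    6  baacabccc$cbcbabbcbbaccc  c
    7  babbcbbacccbaacabccc$cbc  c
    8  bacccbaacabccc$cbcbabbcb  b
    9  bbacccbaacabccc$cbcbabbc  c
   10  bbcbbacccbaacabccc$cbcba  a
   11  bcbabbcbbacccbaacabccc$c  c
   12  bcbbacccbaacabccc$cbcbab  b
   13  bccc$cbcbabbcbbacccbaaca  a
   14  c$cbcbabbcbbacccbaacabcc  c
   15  cabccc$cbcbabbcbbacccbaa  a
   16  cbaacabccc$cbcbabbcbbacc  c
   17  cbabbcbbacccbaacabccc$cb  b
   18  cbbacccbaacabccc$cbcbabb  b
   19  cbcbabbcbbacccbaacabccc$  $
   20  cc$cbcbabbcbbacccbaacabc  c
   21  ccbaacabccc$cbcbabbcbbac  c
   22  ccc$cbcbabbcbbacccbaacab  b
   23  cccbaacabccc$cbcbabbcbba  a

cbbcabccbcacbacacbb$ccba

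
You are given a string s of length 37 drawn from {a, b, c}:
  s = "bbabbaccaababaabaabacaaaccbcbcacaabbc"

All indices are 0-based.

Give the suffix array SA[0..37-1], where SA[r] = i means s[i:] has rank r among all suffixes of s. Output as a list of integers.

[21, 13, 8, 16, 32, 22, 11, 14, 9, 17, 2, 33, 19, 30, 5, 23, 12, 15, 10, 1, 18, 4, 0, 3, 34, 35, 28, 26, 36, 20, 7, 31, 29, 27, 25, 6, 24]

rank→(start, suffix):
  0 → (21, 'aaaccbcbcacaabbc')
  1 → (13, 'aabaabacaaaccbcbcacaabbc')
  2 → (8, 'aababaabaabacaaaccbcbcacaabbc')
  3 → (16, 'aabacaaaccbcbcacaabbc')
  4 → (32, 'aabbc')
  5 → (22, 'aaccbcbcacaabbc')
  6 → (11, 'abaabaabacaaaccbcbcacaabbc')
  7 → (14, 'abaabacaaaccbcbcacaabbc')
  8 → (9, 'ababaabaabacaaaccbcbcacaabbc')
  9 → (17, 'abacaaaccbcbcacaabbc')
  10 → (2, 'abbaccaababaabaabacaaaccbcbcacaabbc')
  11 → (33, 'abbc')
  12 → (19, 'acaaaccbcbcacaabbc')
  13 → (30, 'acaabbc')
  14 → (5, 'accaababaabaabacaaaccbcbcacaabbc')
  15 → (23, 'accbcbcacaabbc')
  16 → (12, 'baabaabacaaaccbcbcacaabbc')
  17 → (15, 'baabacaaaccbcbcacaabbc')
  18 → (10, 'babaabaabacaaaccbcbcacaabbc')
  19 → (1, 'babbaccaababaabaabacaaaccbcbcacaabbc')
  20 → (18, 'bacaaaccbcbcacaabbc')
  21 → (4, 'baccaababaabaabacaaaccbcbcacaabbc')
  22 → (0, 'bbabbaccaababaabaabacaaaccbcbcacaabbc')
  23 → (3, 'bbaccaababaabaabacaaaccbcbcacaabbc')
  24 → (34, 'bbc')
  25 → (35, 'bc')
  26 → (28, 'bcacaabbc')
  27 → (26, 'bcbcacaabbc')
  28 → (36, 'c')
  29 → (20, 'caaaccbcbcacaabbc')
  30 → (7, 'caababaabaabacaaaccbcbcacaabbc')
  31 → (31, 'caabbc')
  32 → (29, 'cacaabbc')
  33 → (27, 'cbcacaabbc')
  34 → (25, 'cbcbcacaabbc')
  35 → (6, 'ccaababaabaabacaaaccbcbcacaabbc')
  36 → (24, 'ccbcbcacaabbc')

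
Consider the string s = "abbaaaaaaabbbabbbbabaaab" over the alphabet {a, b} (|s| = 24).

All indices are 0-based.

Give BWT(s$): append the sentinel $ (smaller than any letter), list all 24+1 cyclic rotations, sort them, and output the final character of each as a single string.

bbaaabaaaab$abababbabbbaa

rank  rotation                   last
    0  $abbaaaaaaabbbabbbbabaaab  b
    1  aaaaaaabbbabbbbabaaab$abb  b
    2  aaaaaabbbabbbbabaaab$abba  a
    3  aaaaabbbabbbbabaaab$abbaa  a
    4  aaaabbbabbbbabaaab$abbaaa  a
    5  aaab$abbaaaaaaabbbabbbbab  b
    6  aaabbbabbbbabaaab$abbaaaa  a
    7  aab$abbaaaaaaabbbabbbbaba  a
    8  aabbbabbbbabaaab$abbaaaaa  a
    9  ab$abbaaaaaaabbbabbbbabaa  a
   10  abaaab$abbaaaaaaabbbabbbb  b
   11  abbaaaaaaabbbabbbbabaaab$  $
   12  abbbabbbbabaaab$abbaaaaaa  a
   13  abbbbabaaab$abbaaaaaaabbb  b
   14  b$abbaaaaaaabbbabbbbabaaa  a
   15  baaaaaaabbbabbbbabaaab$ab  b
   16  baaab$abbaaaaaaabbbabbbba  a
   17  babaaab$abbaaaaaaabbbabbb  b
   18  babbbbabaaab$abbaaaaaaabb  b
   19  bbaaaaaaabbbabbbbabaaab$a  a
   20  bbabaaab$abbaaaaaaabbbabb  b
   21  bbabbbbabaaab$abbaaaaaaab  b
   22  bbbabaaab$abbaaaaaaabbbab  b
   23  bbbabbbbabaaab$abbaaaaaaa  a
   24  bbbbabaaab$abbaaaaaaabbba  a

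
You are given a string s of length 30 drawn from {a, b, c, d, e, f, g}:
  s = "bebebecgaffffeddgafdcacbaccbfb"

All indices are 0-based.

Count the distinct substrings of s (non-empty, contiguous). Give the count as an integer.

428

rank | idx | suffix
   0 |  21 | acbaccbfb
   1 |  24 | accbfb
   2 |  17 | afdcacbaccbfb
   3 |   8 | affffeddgafdcacbaccbfb
   4 |  29 | b
   5 |  23 | baccbfb
   6 |   0 | bebebecgaffffeddgafdcacbaccbfb
   7 |   2 | bebecgaffffeddgafdcacbaccbfb
   8 |   4 | becgaffffeddgafdcacbaccbfb
   9 |  27 | bfb
  10 |  20 | cacbaccbfb
  11 |  22 | cbaccbfb
  12 |  26 | cbfb
  13 |  25 | ccbfb
  14 |   6 | cgaffffeddgafdcacbaccbfb
  15 |  19 | dcacbaccbfb
  16 |  14 | ddgafdcacbaccbfb
  17 |  15 | dgafdcacbaccbfb
  18 |   1 | ebebecgaffffeddgafdcacbaccbfb
  19 |   3 | ebecgaffffeddgafdcacbaccbfb
  20 |   5 | ecgaffffeddgafdcacbaccbfb
  21 |  13 | eddgafdcacbaccbfb
  22 |  28 | fb
  23 |  18 | fdcacbaccbfb
  24 |  12 | feddgafdcacbaccbfb
  25 |  11 | ffeddgafdcacbaccbfb
  26 |  10 | fffeddgafdcacbaccbfb
  27 |   9 | ffffeddgafdcacbaccbfb
  28 |  16 | gafdcacbaccbfb
  29 |   7 | gaffffeddgafdcacbaccbfb

SA = [21, 24, 17, 8, 29, 23, 0, 2, 4, 27, 20, 22, 26, 25, 6, 19, 14, 15, 1, 3, 5, 13, 28, 18, 12, 11, 10, 9, 16, 7]
rank  pair      lcp
   1  s[21:],s[24:]  2  'ac'
   2  s[24:],s[17:]  1  'a'
   3  s[17:],s[8:]  2  'af'
   4  s[8:],s[29:]  0  ''
   5  s[29:],s[23:]  1  'b'
   6  s[23:],s[0:]  1  'b'
   7  s[0:],s[2:]  4  'bebe'
   8  s[2:],s[4:]  2  'be'
   9  s[4:],s[27:]  1  'b'
  10  s[27:],s[20:]  0  ''
  11  s[20:],s[22:]  1  'c'
  12  s[22:],s[26:]  2  'cb'
  13  s[26:],s[25:]  1  'c'
  14  s[25:],s[6:]  1  'c'
  15  s[6:],s[19:]  0  ''
  16  s[19:],s[14:]  1  'd'
  17  s[14:],s[15:]  1  'd'
  18  s[15:],s[1:]  0  ''
  19  s[1:],s[3:]  3  'ebe'
  20  s[3:],s[5:]  1  'e'
  21  s[5:],s[13:]  1  'e'
  22  s[13:],s[28:]  0  ''
  23  s[28:],s[18:]  1  'f'
  24  s[18:],s[12:]  1  'f'
  25  s[12:],s[11:]  1  'f'
  26  s[11:],s[10:]  2  'ff'
  27  s[10:],s[9:]  3  'fff'
  28  s[9:],s[16:]  0  ''
  29  s[16:],s[7:]  3  'gaf'

n(n+1)/2 = 30·31/2 = 465
Σ LCP = 0 + 2 + 1 + 2 + 0 + 1 + 1 + 4 + 2 + 1 + 0 + 1 + 2 + 1 + 1 + 0 + 1 + 1 + 0 + 3 + 1 + 1 + 0 + 1 + 1 + 1 + 2 + 3 + 0 + 3 = 37
distinct = 465 − 37 = 428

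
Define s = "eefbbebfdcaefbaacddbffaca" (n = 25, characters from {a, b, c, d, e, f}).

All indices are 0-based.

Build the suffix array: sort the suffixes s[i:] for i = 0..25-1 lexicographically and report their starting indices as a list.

rank | idx | suffix
   0 |  24 | a
   1 |  14 | aacddbffaca
   2 |  22 | aca
   3 |  15 | acddbffaca
   4 |  10 | aefbaacddbffaca
   5 |  13 | baacddbffaca
   6 |   3 | bbebfdcaefbaacddbffaca
   7 |   4 | bebfdcaefbaacddbffaca
   8 |   6 | bfdcaefbaacddbffaca
   9 |  19 | bffaca
  10 |  23 | ca
  11 |   9 | caefbaacddbffaca
  12 |  16 | cddbffaca
  13 |  18 | dbffaca
  14 |   8 | dcaefbaacddbffaca
  15 |  17 | ddbffaca
  16 |   5 | ebfdcaefbaacddbffaca
  17 |   0 | eefbbebfdcaefbaacddbffaca
  18 |  11 | efbaacddbffaca
  19 |   1 | efbbebfdcaefbaacddbffaca
  20 |  21 | faca
  21 |  12 | fbaacddbffaca
  22 |   2 | fbbebfdcaefbaacddbffaca
  23 |   7 | fdcaefbaacddbffaca
  24 |  20 | ffaca

[24, 14, 22, 15, 10, 13, 3, 4, 6, 19, 23, 9, 16, 18, 8, 17, 5, 0, 11, 1, 21, 12, 2, 7, 20]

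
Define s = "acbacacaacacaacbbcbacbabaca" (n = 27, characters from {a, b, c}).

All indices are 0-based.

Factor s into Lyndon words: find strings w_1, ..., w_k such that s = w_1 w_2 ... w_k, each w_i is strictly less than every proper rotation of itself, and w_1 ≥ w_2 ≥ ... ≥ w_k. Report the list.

["acb", "ac", "ac", "aacacaacbbcbacbabac", "a"]

emit factor 1: 'acb' (i=0, period=3)
emit factor 2: 'ac' (i=3, period=2)
emit factor 3: 'ac' (i=5, period=2)
emit factor 4: 'aacacaacbbcbacbabac' (i=7, period=19)
emit factor 5: 'a' (i=26, period=1)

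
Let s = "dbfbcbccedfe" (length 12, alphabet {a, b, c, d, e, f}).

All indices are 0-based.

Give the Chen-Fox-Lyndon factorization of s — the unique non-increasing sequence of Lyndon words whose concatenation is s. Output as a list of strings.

emit factor 1: 'd' (i=0, period=1)
emit factor 2: 'bf' (i=1, period=2)
emit factor 3: 'bcbccedfe' (i=3, period=9)

["d", "bf", "bcbccedfe"]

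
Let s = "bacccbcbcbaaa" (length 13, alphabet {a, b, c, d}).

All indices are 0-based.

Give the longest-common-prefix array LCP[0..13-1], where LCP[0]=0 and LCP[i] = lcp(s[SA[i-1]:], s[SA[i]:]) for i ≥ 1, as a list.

rank→(start, suffix):
  0 → (12, 'a')
  1 → (11, 'aa')
  2 → (10, 'aaa')
  3 → (1, 'acccbcbcbaaa')
  4 → (9, 'baaa')
  5 → (0, 'bacccbcbcbaaa')
  6 → (7, 'bcbaaa')
  7 → (5, 'bcbcbaaa')
  8 → (8, 'cbaaa')
  9 → (6, 'cbcbaaa')
  10 → (4, 'cbcbcbaaa')
  11 → (3, 'ccbcbcbaaa')
  12 → (2, 'cccbcbcbaaa')

SA = [12, 11, 10, 1, 9, 0, 7, 5, 8, 6, 4, 3, 2]
rank  pair      lcp
   1  s[12:],s[11:]  1  'a'
   2  s[11:],s[10:]  2  'aa'
   3  s[10:],s[1:]  1  'a'
   4  s[1:],s[9:]  0  ''
   5  s[9:],s[0:]  2  'ba'
   6  s[0:],s[7:]  1  'b'
   7  s[7:],s[5:]  3  'bcb'
   8  s[5:],s[8:]  0  ''
   9  s[8:],s[6:]  2  'cb'
  10  s[6:],s[4:]  4  'cbcb'
  11  s[4:],s[3:]  1  'c'
  12  s[3:],s[2:]  2  'cc'

[0, 1, 2, 1, 0, 2, 1, 3, 0, 2, 4, 1, 2]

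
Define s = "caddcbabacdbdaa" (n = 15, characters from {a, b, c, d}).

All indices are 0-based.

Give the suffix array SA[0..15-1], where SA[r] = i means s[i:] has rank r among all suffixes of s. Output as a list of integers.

rank | idx | suffix
   0 |  14 | a
   1 |  13 | aa
   2 |   6 | abacdbdaa
   3 |   8 | acdbdaa
   4 |   1 | addcbabacdbdaa
   5 |   5 | babacdbdaa
   6 |   7 | bacdbdaa
   7 |  11 | bdaa
   8 |   0 | caddcbabacdbdaa
   9 |   4 | cbabacdbdaa
  10 |   9 | cdbdaa
  11 |  12 | daa
  12 |  10 | dbdaa
  13 |   3 | dcbabacdbdaa
  14 |   2 | ddcbabacdbdaa

[14, 13, 6, 8, 1, 5, 7, 11, 0, 4, 9, 12, 10, 3, 2]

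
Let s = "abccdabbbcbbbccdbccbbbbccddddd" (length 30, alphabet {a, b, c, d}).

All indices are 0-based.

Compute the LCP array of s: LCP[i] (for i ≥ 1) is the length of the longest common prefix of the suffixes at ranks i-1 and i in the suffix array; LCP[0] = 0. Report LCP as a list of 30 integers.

[0, 2, 0, 3, 4, 6, 2, 3, 5, 1, 2, 3, 4, 4, 0, 4, 1, 2, 3, 3, 1, 2, 2, 0, 1, 1, 1, 2, 3, 4]

rank | idx | suffix
   0 |   5 | abbbcbbbccdbccbbbbccddddd
   1 |   0 | abccdabbbcbbbccdbccbbbbccddddd
   2 |  19 | bbbbccddddd
   3 |   6 | bbbcbbbccdbccbbbbccddddd
   4 |  10 | bbbccdbccbbbbccddddd
   5 |  20 | bbbccddddd
   6 |   7 | bbcbbbccdbccbbbbccddddd
   7 |  11 | bbccdbccbbbbccddddd
   8 |  21 | bbccddddd
   9 |   8 | bcbbbccdbccbbbbccddddd
  10 |  16 | bccbbbbccddddd
  11 |   1 | bccdabbbcbbbccdbccbbbbccddddd
  12 |  12 | bccdbccbbbbccddddd
  13 |  22 | bccddddd
  14 |  18 | cbbbbccddddd
  15 |   9 | cbbbccdbccbbbbccddddd
  16 |  17 | ccbbbbccddddd
  17 |   2 | ccdabbbcbbbccdbccbbbbccddddd
  18 |  13 | ccdbccbbbbccddddd
  19 |  23 | ccddddd
  20 |   3 | cdabbbcbbbccdbccbbbbccddddd
  21 |  14 | cdbccbbbbccddddd
  22 |  24 | cddddd
  23 |  29 | d
  24 |   4 | dabbbcbbbccdbccbbbbccddddd
  25 |  15 | dbccbbbbccddddd
  26 |  28 | dd
  27 |  27 | ddd
  28 |  26 | dddd
  29 |  25 | ddddd

SA = [5, 0, 19, 6, 10, 20, 7, 11, 21, 8, 16, 1, 12, 22, 18, 9, 17, 2, 13, 23, 3, 14, 24, 29, 4, 15, 28, 27, 26, 25]
rank  pair      lcp
   1  s[5:],s[0:]  2  'ab'
   2  s[0:],s[19:]  0  ''
   3  s[19:],s[6:]  3  'bbb'
   4  s[6:],s[10:]  4  'bbbc'
   5  s[10:],s[20:]  6  'bbbccd'
   6  s[20:],s[7:]  2  'bb'
   7  s[7:],s[11:]  3  'bbc'
   8  s[11:],s[21:]  5  'bbccd'
   9  s[21:],s[8:]  1  'b'
  10  s[8:],s[16:]  2  'bc'
  11  s[16:],s[1:]  3  'bcc'
  12  s[1:],s[12:]  4  'bccd'
  13  s[12:],s[22:]  4  'bccd'
  14  s[22:],s[18:]  0  ''
  15  s[18:],s[9:]  4  'cbbb'
  16  s[9:],s[17:]  1  'c'
  17  s[17:],s[2:]  2  'cc'
  18  s[2:],s[13:]  3  'ccd'
  19  s[13:],s[23:]  3  'ccd'
  20  s[23:],s[3:]  1  'c'
  21  s[3:],s[14:]  2  'cd'
  22  s[14:],s[24:]  2  'cd'
  23  s[24:],s[29:]  0  ''
  24  s[29:],s[4:]  1  'd'
  25  s[4:],s[15:]  1  'd'
  26  s[15:],s[28:]  1  'd'
  27  s[28:],s[27:]  2  'dd'
  28  s[27:],s[26:]  3  'ddd'
  29  s[26:],s[25:]  4  'dddd'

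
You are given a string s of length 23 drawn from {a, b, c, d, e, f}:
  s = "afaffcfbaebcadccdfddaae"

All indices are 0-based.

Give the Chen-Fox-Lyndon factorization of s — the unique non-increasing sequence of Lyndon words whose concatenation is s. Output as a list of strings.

emit factor 1: 'afaffcfb' (i=0, period=8)
emit factor 2: 'aebc' (i=8, period=4)
emit factor 3: 'adccdfdd' (i=12, period=8)
emit factor 4: 'aae' (i=20, period=3)

["afaffcfb", "aebc", "adccdfdd", "aae"]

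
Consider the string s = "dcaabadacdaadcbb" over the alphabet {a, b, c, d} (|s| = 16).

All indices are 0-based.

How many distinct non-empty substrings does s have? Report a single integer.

120

rank | idx | suffix
   0 |   2 | aabadacdaadcbb
   1 |  10 | aadcbb
   2 |   3 | abadacdaadcbb
   3 |   7 | acdaadcbb
   4 |   5 | adacdaadcbb
   5 |  11 | adcbb
   6 |  15 | b
   7 |   4 | badacdaadcbb
   8 |  14 | bb
   9 |   1 | caabadacdaadcbb
  10 |  13 | cbb
  11 |   8 | cdaadcbb
  12 |   9 | daadcbb
  13 |   6 | dacdaadcbb
  14 |   0 | dcaabadacdaadcbb
  15 |  12 | dcbb

SA = [2, 10, 3, 7, 5, 11, 15, 4, 14, 1, 13, 8, 9, 6, 0, 12]
[i] adj suffixes → lcp
  [1] 2/10 → 2 ('aa')
  [2] 10/3 → 1 ('a')
  [3] 3/7 → 1 ('a')
  [4] 7/5 → 1 ('a')
  [5] 5/11 → 2 ('ad')
  [6] 11/15 → 0 ('')
  [7] 15/4 → 1 ('b')
  [8] 4/14 → 1 ('b')
  [9] 14/1 → 0 ('')
  [10] 1/13 → 1 ('c')
  [11] 13/8 → 1 ('c')
  [12] 8/9 → 0 ('')
  [13] 9/6 → 2 ('da')
  [14] 6/0 → 1 ('d')
  [15] 0/12 → 2 ('dc')

n(n+1)/2 = 16·17/2 = 136
Σ LCP = 0 + 2 + 1 + 1 + 1 + 2 + 0 + 1 + 1 + 0 + 1 + 1 + 0 + 2 + 1 + 2 = 16
distinct = 136 − 16 = 120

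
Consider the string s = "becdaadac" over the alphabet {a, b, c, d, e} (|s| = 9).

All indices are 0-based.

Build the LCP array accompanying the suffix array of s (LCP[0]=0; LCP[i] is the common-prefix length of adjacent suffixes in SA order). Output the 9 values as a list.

rank | idx | suffix
   0 |   4 | aadac
   1 |   7 | ac
   2 |   5 | adac
   3 |   0 | becdaadac
   4 |   8 | c
   5 |   2 | cdaadac
   6 |   3 | daadac
   7 |   6 | dac
   8 |   1 | ecdaadac

SA = [4, 7, 5, 0, 8, 2, 3, 6, 1]
rank  pair      lcp
   1  s[4:],s[7:]  1  'a'
   2  s[7:],s[5:]  1  'a'
   3  s[5:],s[0:]  0  ''
   4  s[0:],s[8:]  0  ''
   5  s[8:],s[2:]  1  'c'
   6  s[2:],s[3:]  0  ''
   7  s[3:],s[6:]  2  'da'
   8  s[6:],s[1:]  0  ''

[0, 1, 1, 0, 0, 1, 0, 2, 0]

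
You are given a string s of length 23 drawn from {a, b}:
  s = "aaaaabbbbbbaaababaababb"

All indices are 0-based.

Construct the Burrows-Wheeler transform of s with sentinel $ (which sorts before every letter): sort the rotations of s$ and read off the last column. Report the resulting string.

b$abaababaababbaaaabbbba

rank  rotation                  last
    0  $aaaaabbbbbbaaababaababb  b
    1  aaaaabbbbbbaaababaababb$  $
    2  aaaabbbbbbaaababaababb$a  a
    3  aaababaababb$aaaaabbbbbb  b
    4  aaabbbbbbaaababaababb$aa  a
    5  aababaababb$aaaaabbbbbba  a
    6  aababb$aaaaabbbbbbaaabab  b
    7  aabbbbbbaaababaababb$aaa  a
    8  abaababb$aaaaabbbbbbaaab  b
    9  ababaababb$aaaaabbbbbbaa  a
   10  ababb$aaaaabbbbbbaaababa  a
   11  abb$aaaaabbbbbbaaababaab  b
   12  abbbbbbaaababaababb$aaaa  a
   13  b$aaaaabbbbbbaaababaabab  b
   14  baaababaababb$aaaaabbbbb  b
   15  baababb$aaaaabbbbbbaaaba  a
   16  babaababb$aaaaabbbbbbaaa  a
   17  babb$aaaaabbbbbbaaababaa  a
   18  bb$aaaaabbbbbbaaababaaba  a
   19  bbaaababaababb$aaaaabbbb  b
   20  bbbaaababaababb$aaaaabbb  b
   21  bbbbaaababaababb$aaaaabb  b
   22  bbbbbaaababaababb$aaaaab  b
   23  bbbbbbaaababaababb$aaaaa  a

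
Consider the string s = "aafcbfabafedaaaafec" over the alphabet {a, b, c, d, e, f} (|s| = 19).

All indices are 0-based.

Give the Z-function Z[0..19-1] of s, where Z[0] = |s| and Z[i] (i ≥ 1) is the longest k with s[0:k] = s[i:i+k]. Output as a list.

Z[0]=19
i=1: i≥r, start 0; Z[1]=1 extend→box=[1,2)
i=2: i≥r, start 0; Z[2]=0
i=3: i≥r, start 0; Z[3]=0
i=4: i≥r, start 0; Z[4]=0
i=5: i≥r, start 0; Z[5]=0
i=6: i≥r, start 0; Z[6]=1 extend→box=[6,7)
i=7: i≥r, start 0; Z[7]=0
i=8: i≥r, start 0; Z[8]=1 extend→box=[8,9)
i=9: i≥r, start 0; Z[9]=0
i=10: i≥r, start 0; Z[10]=0
i=11: i≥r, start 0; Z[11]=0
i=12: i≥r, start 0; Z[12]=2 extend→box=[12,14)
i=13: min(r-i=1, Z[1]=1)=1; Z[13]=2 extend→box=[13,15)
i=14: min(r-i=1, Z[1]=1)=1; Z[14]=3 extend→box=[14,17)
i=15: min(r-i=2, Z[1]=1)=1; Z[15]=1
i=16: min(r-i=1, Z[2]=0)=0; Z[16]=0
i=17: i≥r, start 0; Z[17]=0
i=18: i≥r, start 0; Z[18]=0

[19, 1, 0, 0, 0, 0, 1, 0, 1, 0, 0, 0, 2, 2, 3, 1, 0, 0, 0]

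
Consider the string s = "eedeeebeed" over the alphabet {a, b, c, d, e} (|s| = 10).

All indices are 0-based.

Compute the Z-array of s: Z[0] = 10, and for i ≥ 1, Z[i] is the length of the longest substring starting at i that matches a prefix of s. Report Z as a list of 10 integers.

Z[0]=10
i=1: fresh scan; Z[1]=1 scan→box=[1,2)
i=2: fresh scan; Z[2]=0
i=3: fresh scan; Z[3]=2 scan→box=[3,5)
i=4: min(r-i=1, Z[1]=1)=1; Z[4]=2 scan→box=[4,6)
i=5: min(r-i=1, Z[1]=1)=1; Z[5]=1
i=6: fresh scan; Z[6]=0
i=7: fresh scan; Z[7]=3 scan→box=[7,10)
i=8: min(r-i=2, Z[1]=1)=1; Z[8]=1
i=9: min(r-i=1, Z[2]=0)=0; Z[9]=0

[10, 1, 0, 2, 2, 1, 0, 3, 1, 0]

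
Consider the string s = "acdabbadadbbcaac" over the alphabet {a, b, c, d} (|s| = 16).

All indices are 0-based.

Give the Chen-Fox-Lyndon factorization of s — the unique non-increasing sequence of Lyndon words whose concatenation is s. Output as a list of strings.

emit factor 1: 'acd' (i=0, period=3)
emit factor 2: 'abbadadbbc' (i=3, period=10)
emit factor 3: 'aac' (i=13, period=3)

["acd", "abbadadbbc", "aac"]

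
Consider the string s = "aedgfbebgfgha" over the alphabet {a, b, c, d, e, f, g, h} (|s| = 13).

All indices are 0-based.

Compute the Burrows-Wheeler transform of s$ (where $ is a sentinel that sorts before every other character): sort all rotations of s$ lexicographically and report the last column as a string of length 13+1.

rank  rotation        last
    0  $aedgfbebgfgha  a
    1  a$aedgfbebgfgh  h
    2  aedgfbebgfgha$  $
    3  bebgfgha$aedgf  f
    4  bgfgha$aedgfbe  e
    5  dgfbebgfgha$ae  e
    6  ebgfgha$aedgfb  b
    7  edgfbebgfgha$a  a
    8  fbebgfgha$aedg  g
    9  fgha$aedgfbebg  g
   10  gfbebgfgha$aed  d
   11  gfgha$aedgfbeb  b
   12  gha$aedgfbebgf  f
   13  ha$aedgfbebgfg  g

ah$feebaggdbfg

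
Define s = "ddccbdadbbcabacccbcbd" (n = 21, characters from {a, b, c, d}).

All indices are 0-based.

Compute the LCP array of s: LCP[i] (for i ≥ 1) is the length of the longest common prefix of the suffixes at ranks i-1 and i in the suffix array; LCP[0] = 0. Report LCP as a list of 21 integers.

[0, 1, 1, 0, 1, 1, 2, 1, 2, 0, 1, 2, 3, 1, 3, 2, 0, 1, 1, 1, 1]

rank→(start, suffix):
  0 → (11, 'abacccbcbd')
  1 → (13, 'acccbcbd')
  2 → (6, 'adbbcabacccbcbd')
  3 → (12, 'bacccbcbd')
  4 → (8, 'bbcabacccbcbd')
  5 → (9, 'bcabacccbcbd')
  6 → (17, 'bcbd')
  7 → (19, 'bd')
  8 → (4, 'bdadbbcabacccbcbd')
  9 → (10, 'cabacccbcbd')
  10 → (16, 'cbcbd')
  11 → (18, 'cbd')
  12 → (3, 'cbdadbbcabacccbcbd')
  13 → (15, 'ccbcbd')
  14 → (2, 'ccbdadbbcabacccbcbd')
  15 → (14, 'cccbcbd')
  16 → (20, 'd')
  17 → (5, 'dadbbcabacccbcbd')
  18 → (7, 'dbbcabacccbcbd')
  19 → (1, 'dccbdadbbcabacccbcbd')
  20 → (0, 'ddccbdadbbcabacccbcbd')

SA = [11, 13, 6, 12, 8, 9, 17, 19, 4, 10, 16, 18, 3, 15, 2, 14, 20, 5, 7, 1, 0]
[i] adj suffixes → lcp
  [1] 11/13 → 1 ('a')
  [2] 13/6 → 1 ('a')
  [3] 6/12 → 0 ('')
  [4] 12/8 → 1 ('b')
  [5] 8/9 → 1 ('b')
  [6] 9/17 → 2 ('bc')
  [7] 17/19 → 1 ('b')
  [8] 19/4 → 2 ('bd')
  [9] 4/10 → 0 ('')
  [10] 10/16 → 1 ('c')
  [11] 16/18 → 2 ('cb')
  [12] 18/3 → 3 ('cbd')
  [13] 3/15 → 1 ('c')
  [14] 15/2 → 3 ('ccb')
  [15] 2/14 → 2 ('cc')
  [16] 14/20 → 0 ('')
  [17] 20/5 → 1 ('d')
  [18] 5/7 → 1 ('d')
  [19] 7/1 → 1 ('d')
  [20] 1/0 → 1 ('d')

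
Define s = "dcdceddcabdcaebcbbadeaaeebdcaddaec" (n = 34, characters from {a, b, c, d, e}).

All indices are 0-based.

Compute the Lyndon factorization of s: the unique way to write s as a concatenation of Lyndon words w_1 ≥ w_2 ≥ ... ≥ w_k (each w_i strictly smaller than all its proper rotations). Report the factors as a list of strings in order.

["d", "cdcedd", "c", "abdcaebcbbade", "aaeebdcaddaec"]

emit factor 1: 'd' (i=0, period=1)
emit factor 2: 'cdcedd' (i=1, period=6)
emit factor 3: 'c' (i=7, period=1)
emit factor 4: 'abdcaebcbbade' (i=8, period=13)
emit factor 5: 'aaeebdcaddaec' (i=21, period=13)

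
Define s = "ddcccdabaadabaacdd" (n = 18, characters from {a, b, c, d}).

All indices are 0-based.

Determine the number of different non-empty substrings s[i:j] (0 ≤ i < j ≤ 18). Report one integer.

rank→(start, suffix):
  0 → (13, 'aacdd')
  1 → (8, 'aadabaacdd')
  2 → (11, 'abaacdd')
  3 → (6, 'abaadabaacdd')
  4 → (14, 'acdd')
  5 → (9, 'adabaacdd')
  6 → (12, 'baacdd')
  7 → (7, 'baadabaacdd')
  8 → (2, 'cccdabaadabaacdd')
  9 → (3, 'ccdabaadabaacdd')
  10 → (4, 'cdabaadabaacdd')
  11 → (15, 'cdd')
  12 → (17, 'd')
  13 → (10, 'dabaacdd')
  14 → (5, 'dabaadabaacdd')
  15 → (1, 'dcccdabaadabaacdd')
  16 → (16, 'dd')
  17 → (0, 'ddcccdabaadabaacdd')

SA = [13, 8, 11, 6, 14, 9, 12, 7, 2, 3, 4, 15, 17, 10, 5, 1, 16, 0]
[i] adj suffixes → lcp
  [1] 13/8 → 2 ('aa')
  [2] 8/11 → 1 ('a')
  [3] 11/6 → 4 ('abaa')
  [4] 6/14 → 1 ('a')
  [5] 14/9 → 1 ('a')
  [6] 9/12 → 0 ('')
  [7] 12/7 → 3 ('baa')
  [8] 7/2 → 0 ('')
  [9] 2/3 → 2 ('cc')
  [10] 3/4 → 1 ('c')
  [11] 4/15 → 2 ('cd')
  [12] 15/17 → 0 ('')
  [13] 17/10 → 1 ('d')
  [14] 10/5 → 5 ('dabaa')
  [15] 5/1 → 1 ('d')
  [16] 1/16 → 1 ('d')
  [17] 16/0 → 2 ('dd')

n(n+1)/2 = 18·19/2 = 171
Σ LCP = 0 + 2 + 1 + 4 + 1 + 1 + 0 + 3 + 0 + 2 + 1 + 2 + 0 + 1 + 5 + 1 + 1 + 2 = 27
distinct = 171 − 27 = 144

144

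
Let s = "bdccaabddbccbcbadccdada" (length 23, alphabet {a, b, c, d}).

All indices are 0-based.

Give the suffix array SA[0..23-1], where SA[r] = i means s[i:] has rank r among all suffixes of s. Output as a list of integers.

rank | idx | suffix
   0 |  22 | a
   1 |   4 | aabddbccbcbadccdada
   2 |   5 | abddbccbcbadccdada
   3 |  20 | ada
   4 |  15 | adccdada
   5 |  14 | badccdada
   6 |  12 | bcbadccdada
   7 |   9 | bccbcbadccdada
   8 |   0 | bdccaabddbccbcbadccdada
   9 |   6 | bddbccbcbadccdada
  10 |   3 | caabddbccbcbadccdada
  11 |  13 | cbadccdada
  12 |  11 | cbcbadccdada
  13 |   2 | ccaabddbccbcbadccdada
  14 |  10 | ccbcbadccdada
  15 |  17 | ccdada
  16 |  18 | cdada
  17 |  21 | da
  18 |  19 | dada
  19 |   8 | dbccbcbadccdada
  20 |   1 | dccaabddbccbcbadccdada
  21 |  16 | dccdada
  22 |   7 | ddbccbcbadccdada

[22, 4, 5, 20, 15, 14, 12, 9, 0, 6, 3, 13, 11, 2, 10, 17, 18, 21, 19, 8, 1, 16, 7]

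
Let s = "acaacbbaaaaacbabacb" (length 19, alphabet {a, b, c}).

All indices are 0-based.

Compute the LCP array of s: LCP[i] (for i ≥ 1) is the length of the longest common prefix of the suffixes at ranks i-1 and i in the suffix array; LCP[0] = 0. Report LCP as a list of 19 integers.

sorted suffixes:
  #0 SA[0]=7  'aaaaacbabacb'
  #1 SA[1]=8  'aaaacbabacb'
  #2 SA[2]=9  'aaacbabacb'
  #3 SA[3]=10  'aacbabacb'
  #4 SA[4]=2  'aacbbaaaaacbabacb'
  #5 SA[5]=14  'abacb'
  #6 SA[6]=0  'acaacbbaaaaacbabacb'
  #7 SA[7]=16  'acb'
  #8 SA[8]=11  'acbabacb'
  #9 SA[9]=3  'acbbaaaaacbabacb'
  #10 SA[10]=18  'b'
  #11 SA[11]=6  'baaaaacbabacb'
  #12 SA[12]=13  'babacb'
  #13 SA[13]=15  'bacb'
  #14 SA[14]=5  'bbaaaaacbabacb'
  #15 SA[15]=1  'caacbbaaaaacbabacb'
  #16 SA[16]=17  'cb'
  #17 SA[17]=12  'cbabacb'
  #18 SA[18]=4  'cbbaaaaacbabacb'

SA = [7, 8, 9, 10, 2, 14, 0, 16, 11, 3, 18, 6, 13, 15, 5, 1, 17, 12, 4]
[i] adj suffixes → lcp
  [1] 7/8 → 4 ('aaaa')
  [2] 8/9 → 3 ('aaa')
  [3] 9/10 → 2 ('aa')
  [4] 10/2 → 4 ('aacb')
  [5] 2/14 → 1 ('a')
  [6] 14/0 → 1 ('a')
  [7] 0/16 → 2 ('ac')
  [8] 16/11 → 3 ('acb')
  [9] 11/3 → 3 ('acb')
  [10] 3/18 → 0 ('')
  [11] 18/6 → 1 ('b')
  [12] 6/13 → 2 ('ba')
  [13] 13/15 → 2 ('ba')
  [14] 15/5 → 1 ('b')
  [15] 5/1 → 0 ('')
  [16] 1/17 → 1 ('c')
  [17] 17/12 → 2 ('cb')
  [18] 12/4 → 2 ('cb')

[0, 4, 3, 2, 4, 1, 1, 2, 3, 3, 0, 1, 2, 2, 1, 0, 1, 2, 2]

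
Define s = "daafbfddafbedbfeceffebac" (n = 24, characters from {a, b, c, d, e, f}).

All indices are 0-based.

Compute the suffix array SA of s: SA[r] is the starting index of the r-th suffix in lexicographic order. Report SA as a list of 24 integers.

sorted suffixes:
  #0 SA[0]=1  'aafbfddafbedbfeceffebac'
  #1 SA[1]=22  'ac'
  #2 SA[2]=8  'afbedbfeceffebac'
  #3 SA[3]=2  'afbfddafbedbfeceffebac'
  #4 SA[4]=21  'bac'
  #5 SA[5]=10  'bedbfeceffebac'
  #6 SA[6]=4  'bfddafbedbfeceffebac'
  #7 SA[7]=13  'bfeceffebac'
  #8 SA[8]=23  'c'
  #9 SA[9]=16  'ceffebac'
  #10 SA[10]=0  'daafbfddafbedbfeceffebac'
  #11 SA[11]=7  'dafbedbfeceffebac'
  #12 SA[12]=12  'dbfeceffebac'
  #13 SA[13]=6  'ddafbedbfeceffebac'
  #14 SA[14]=20  'ebac'
  #15 SA[15]=15  'eceffebac'
  #16 SA[16]=11  'edbfeceffebac'
  #17 SA[17]=17  'effebac'
  #18 SA[18]=9  'fbedbfeceffebac'
  #19 SA[19]=3  'fbfddafbedbfeceffebac'
  #20 SA[20]=5  'fddafbedbfeceffebac'
  #21 SA[21]=19  'febac'
  #22 SA[22]=14  'feceffebac'
  #23 SA[23]=18  'ffebac'

[1, 22, 8, 2, 21, 10, 4, 13, 23, 16, 0, 7, 12, 6, 20, 15, 11, 17, 9, 3, 5, 19, 14, 18]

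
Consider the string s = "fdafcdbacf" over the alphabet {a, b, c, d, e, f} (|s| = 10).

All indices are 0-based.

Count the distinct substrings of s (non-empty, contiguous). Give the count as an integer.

rank→(start, suffix):
  0 → (7, 'acf')
  1 → (2, 'afcdbacf')
  2 → (6, 'bacf')
  3 → (4, 'cdbacf')
  4 → (8, 'cf')
  5 → (1, 'dafcdbacf')
  6 → (5, 'dbacf')
  7 → (9, 'f')
  8 → (3, 'fcdbacf')
  9 → (0, 'fdafcdbacf')

SA = [7, 2, 6, 4, 8, 1, 5, 9, 3, 0]
i: (SA[i-1],SA[i]) lcp shared
  1: (7,2) 1 'a'
  2: (2,6) 0 ''
  3: (6,4) 0 ''
  4: (4,8) 1 'c'
  5: (8,1) 0 ''
  6: (1,5) 1 'd'
  7: (5,9) 0 ''
  8: (9,3) 1 'f'
  9: (3,0) 1 'f'

n(n+1)/2 = 10·11/2 = 55
Σ LCP = 0 + 1 + 0 + 0 + 1 + 0 + 1 + 0 + 1 + 1 = 5
distinct = 55 − 5 = 50

50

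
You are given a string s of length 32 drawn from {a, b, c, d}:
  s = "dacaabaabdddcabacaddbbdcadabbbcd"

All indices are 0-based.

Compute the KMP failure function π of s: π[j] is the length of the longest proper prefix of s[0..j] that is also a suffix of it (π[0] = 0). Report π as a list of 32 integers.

π[0] = 0
j=1 s[j]='a': π[1]=0 (border '')
j=2 s[j]='c': π[2]=0 (border '')
j=3 s[j]='a': π[3]=0 (border '')
j=4 s[j]='a': π[4]=0 (border '')
j=5 s[j]='b': π[5]=0 (border '')
j=6 s[j]='a': π[6]=0 (border '')
j=7 s[j]='a': π[7]=0 (border '')
j=8 s[j]='b': π[8]=0 (border '')
j=9 s[j]='d': π[9]=1 (border 'd')
j=10 s[j]='d': k: 1→0; π[10]=1 (border 'd')
j=11 s[j]='d': k: 1→0; π[11]=1 (border 'd')
j=12 s[j]='c': k: 1→0; π[12]=0 (border '')
j=13 s[j]='a': π[13]=0 (border '')
j=14 s[j]='b': π[14]=0 (border '')
j=15 s[j]='a': π[15]=0 (border '')
j=16 s[j]='c': π[16]=0 (border '')
j=17 s[j]='a': π[17]=0 (border '')
j=18 s[j]='d': π[18]=1 (border 'd')
j=19 s[j]='d': k: 1→0; π[19]=1 (border 'd')
j=20 s[j]='b': k: 1→0; π[20]=0 (border '')
j=21 s[j]='b': π[21]=0 (border '')
j=22 s[j]='d': π[22]=1 (border 'd')
j=23 s[j]='c': k: 1→0; π[23]=0 (border '')
j=24 s[j]='a': π[24]=0 (border '')
j=25 s[j]='d': π[25]=1 (border 'd')
j=26 s[j]='a': π[26]=2 (border 'da')
j=27 s[j]='b': k: 2→0; π[27]=0 (border '')
j=28 s[j]='b': π[28]=0 (border '')
j=29 s[j]='b': π[29]=0 (border '')
j=30 s[j]='c': π[30]=0 (border '')
j=31 s[j]='d': π[31]=1 (border 'd')

[0, 0, 0, 0, 0, 0, 0, 0, 0, 1, 1, 1, 0, 0, 0, 0, 0, 0, 1, 1, 0, 0, 1, 0, 0, 1, 2, 0, 0, 0, 0, 1]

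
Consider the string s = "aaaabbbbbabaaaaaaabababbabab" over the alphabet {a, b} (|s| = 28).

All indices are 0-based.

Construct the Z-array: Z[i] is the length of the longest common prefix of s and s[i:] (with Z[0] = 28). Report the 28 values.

Z[0]=28
i=1: fresh scan; Z[1]=3 scan→box=[1,4)
i=2: min(r-i=2, Z[1]=3)=2; Z[2]=2
i=3: min(r-i=1, Z[2]=2)=1; Z[3]=1
i=4: fresh scan; Z[4]=0
i=5: fresh scan; Z[5]=0
i=6: fresh scan; Z[6]=0
i=7: fresh scan; Z[7]=0
i=8: fresh scan; Z[8]=0
i=9: fresh scan; Z[9]=1 scan→box=[9,10)
i=10: fresh scan; Z[10]=0
i=11: fresh scan; Z[11]=4 scan→box=[11,15)
i=12: min(r-i=3, Z[1]=3)=3; Z[12]=4 scan→box=[12,16)
i=13: min(r-i=3, Z[1]=3)=3; Z[13]=4 scan→box=[13,17)
i=14: min(r-i=3, Z[1]=3)=3; Z[14]=5 scan→box=[14,19)
i=15: min(r-i=4, Z[1]=3)=3; Z[15]=3
i=16: min(r-i=3, Z[2]=2)=2; Z[16]=2
i=17: min(r-i=2, Z[3]=1)=1; Z[17]=1
i=18: min(r-i=1, Z[4]=0)=0; Z[18]=0
i=19: fresh scan; Z[19]=1 scan→box=[19,20)
i=20: fresh scan; Z[20]=0
i=21: fresh scan; Z[21]=1 scan→box=[21,22)
i=22: fresh scan; Z[22]=0
i=23: fresh scan; Z[23]=0
i=24: fresh scan; Z[24]=1 scan→box=[24,25)
i=25: fresh scan; Z[25]=0
i=26: fresh scan; Z[26]=1 scan→box=[26,27)
i=27: fresh scan; Z[27]=0

[28, 3, 2, 1, 0, 0, 0, 0, 0, 1, 0, 4, 4, 4, 5, 3, 2, 1, 0, 1, 0, 1, 0, 0, 1, 0, 1, 0]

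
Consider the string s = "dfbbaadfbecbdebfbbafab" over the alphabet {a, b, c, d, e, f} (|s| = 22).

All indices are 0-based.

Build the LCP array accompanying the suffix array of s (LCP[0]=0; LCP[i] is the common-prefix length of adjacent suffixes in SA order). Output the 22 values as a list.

rank | idx | suffix
   0 |   4 | aadfbecbdebfbbafab
   1 |  20 | ab
   2 |   5 | adfbecbdebfbbafab
   3 |  18 | afab
   4 |  21 | b
   5 |   3 | baadfbecbdebfbbafab
   6 |  17 | bafab
   7 |   2 | bbaadfbecbdebfbbafab
   8 |  16 | bbafab
   9 |  11 | bdebfbbafab
  10 |   8 | becbdebfbbafab
  11 |  14 | bfbbafab
  12 |  10 | cbdebfbbafab
  13 |  12 | debfbbafab
  14 |   0 | dfbbaadfbecbdebfbbafab
  15 |   6 | dfbecbdebfbbafab
  16 |  13 | ebfbbafab
  17 |   9 | ecbdebfbbafab
  18 |  19 | fab
  19 |   1 | fbbaadfbecbdebfbbafab
  20 |  15 | fbbafab
  21 |   7 | fbecbdebfbbafab

SA = [4, 20, 5, 18, 21, 3, 17, 2, 16, 11, 8, 14, 10, 12, 0, 6, 13, 9, 19, 1, 15, 7]
[i] adj suffixes → lcp
  [1] 4/20 → 1 ('a')
  [2] 20/5 → 1 ('a')
  [3] 5/18 → 1 ('a')
  [4] 18/21 → 0 ('')
  [5] 21/3 → 1 ('b')
  [6] 3/17 → 2 ('ba')
  [7] 17/2 → 1 ('b')
  [8] 2/16 → 3 ('bba')
  [9] 16/11 → 1 ('b')
  [10] 11/8 → 1 ('b')
  [11] 8/14 → 1 ('b')
  [12] 14/10 → 0 ('')
  [13] 10/12 → 0 ('')
  [14] 12/0 → 1 ('d')
  [15] 0/6 → 3 ('dfb')
  [16] 6/13 → 0 ('')
  [17] 13/9 → 1 ('e')
  [18] 9/19 → 0 ('')
  [19] 19/1 → 1 ('f')
  [20] 1/15 → 4 ('fbba')
  [21] 15/7 → 2 ('fb')

[0, 1, 1, 1, 0, 1, 2, 1, 3, 1, 1, 1, 0, 0, 1, 3, 0, 1, 0, 1, 4, 2]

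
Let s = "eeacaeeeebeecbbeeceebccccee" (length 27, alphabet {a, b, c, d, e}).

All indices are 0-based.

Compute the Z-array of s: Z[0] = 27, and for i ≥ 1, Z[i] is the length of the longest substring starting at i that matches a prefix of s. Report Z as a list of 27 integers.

Z[0]=27
i=1: fresh scan; Z[1]=1 extend→box=[1,2)
i=2: fresh scan; Z[2]=0
i=3: fresh scan; Z[3]=0
i=4: fresh scan; Z[4]=0
i=5: fresh scan; Z[5]=2 extend→box=[5,7)
i=6: min(r-i=1, Z[1]=1)=1; Z[6]=2 extend→box=[6,8)
i=7: min(r-i=1, Z[1]=1)=1; Z[7]=2 extend→box=[7,9)
i=8: min(r-i=1, Z[1]=1)=1; Z[8]=1
i=9: fresh scan; Z[9]=0
i=10: fresh scan; Z[10]=2 extend→box=[10,12)
i=11: min(r-i=1, Z[1]=1)=1; Z[11]=1
i=12: fresh scan; Z[12]=0
i=13: fresh scan; Z[13]=0
i=14: fresh scan; Z[14]=0
i=15: fresh scan; Z[15]=2 extend→box=[15,17)
i=16: min(r-i=1, Z[1]=1)=1; Z[16]=1
i=17: fresh scan; Z[17]=0
i=18: fresh scan; Z[18]=2 extend→box=[18,20)
i=19: min(r-i=1, Z[1]=1)=1; Z[19]=1
i=20: fresh scan; Z[20]=0
i=21: fresh scan; Z[21]=0
i=22: fresh scan; Z[22]=0
i=23: fresh scan; Z[23]=0
i=24: fresh scan; Z[24]=0
i=25: fresh scan; Z[25]=2 extend→box=[25,27)
i=26: min(r-i=1, Z[1]=1)=1; Z[26]=1

[27, 1, 0, 0, 0, 2, 2, 2, 1, 0, 2, 1, 0, 0, 0, 2, 1, 0, 2, 1, 0, 0, 0, 0, 0, 2, 1]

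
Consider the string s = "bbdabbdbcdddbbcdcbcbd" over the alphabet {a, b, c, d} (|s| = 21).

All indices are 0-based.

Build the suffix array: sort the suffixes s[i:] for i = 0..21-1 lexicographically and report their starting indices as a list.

sorted suffixes:
  #0 SA[0]=3  'abbdbcdddbbcdcbcbd'
  #1 SA[1]=12  'bbcdcbcbd'
  #2 SA[2]=0  'bbdabbdbcdddbbcdcbcbd'
  #3 SA[3]=4  'bbdbcdddbbcdcbcbd'
  #4 SA[4]=17  'bcbd'
  #5 SA[5]=13  'bcdcbcbd'
  #6 SA[6]=7  'bcdddbbcdcbcbd'
  #7 SA[7]=19  'bd'
  #8 SA[8]=1  'bdabbdbcdddbbcdcbcbd'
  #9 SA[9]=5  'bdbcdddbbcdcbcbd'
  #10 SA[10]=16  'cbcbd'
  #11 SA[11]=18  'cbd'
  #12 SA[12]=14  'cdcbcbd'
  #13 SA[13]=8  'cdddbbcdcbcbd'
  #14 SA[14]=20  'd'
  #15 SA[15]=2  'dabbdbcdddbbcdcbcbd'
  #16 SA[16]=11  'dbbcdcbcbd'
  #17 SA[17]=6  'dbcdddbbcdcbcbd'
  #18 SA[18]=15  'dcbcbd'
  #19 SA[19]=10  'ddbbcdcbcbd'
  #20 SA[20]=9  'dddbbcdcbcbd'

[3, 12, 0, 4, 17, 13, 7, 19, 1, 5, 16, 18, 14, 8, 20, 2, 11, 6, 15, 10, 9]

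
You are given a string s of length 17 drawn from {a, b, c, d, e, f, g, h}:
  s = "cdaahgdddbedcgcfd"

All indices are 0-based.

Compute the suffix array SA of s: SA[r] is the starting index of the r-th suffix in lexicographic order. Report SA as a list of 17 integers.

[2, 3, 9, 0, 14, 12, 16, 1, 8, 11, 7, 6, 10, 15, 13, 5, 4]

rank→(start, suffix):
  0 → (2, 'aahgdddbedcgcfd')
  1 → (3, 'ahgdddbedcgcfd')
  2 → (9, 'bedcgcfd')
  3 → (0, 'cdaahgdddbedcgcfd')
  4 → (14, 'cfd')
  5 → (12, 'cgcfd')
  6 → (16, 'd')
  7 → (1, 'daahgdddbedcgcfd')
  8 → (8, 'dbedcgcfd')
  9 → (11, 'dcgcfd')
  10 → (7, 'ddbedcgcfd')
  11 → (6, 'dddbedcgcfd')
  12 → (10, 'edcgcfd')
  13 → (15, 'fd')
  14 → (13, 'gcfd')
  15 → (5, 'gdddbedcgcfd')
  16 → (4, 'hgdddbedcgcfd')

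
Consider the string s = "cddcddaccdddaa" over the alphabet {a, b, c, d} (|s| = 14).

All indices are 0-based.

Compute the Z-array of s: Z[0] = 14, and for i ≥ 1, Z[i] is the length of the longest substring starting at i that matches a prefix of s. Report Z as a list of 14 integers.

Z[0]=14
i=1: fresh scan; Z[1]=0
i=2: fresh scan; Z[2]=0
i=3: fresh scan; Z[3]=3 grow→box=[3,6)
i=4: min(r-i=2, Z[1]=0)=0; Z[4]=0
i=5: min(r-i=1, Z[2]=0)=0; Z[5]=0
i=6: fresh scan; Z[6]=0
i=7: fresh scan; Z[7]=1 grow→box=[7,8)
i=8: fresh scan; Z[8]=3 grow→box=[8,11)
i=9: min(r-i=2, Z[1]=0)=0; Z[9]=0
i=10: min(r-i=1, Z[2]=0)=0; Z[10]=0
i=11: fresh scan; Z[11]=0
i=12: fresh scan; Z[12]=0
i=13: fresh scan; Z[13]=0

[14, 0, 0, 3, 0, 0, 0, 1, 3, 0, 0, 0, 0, 0]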